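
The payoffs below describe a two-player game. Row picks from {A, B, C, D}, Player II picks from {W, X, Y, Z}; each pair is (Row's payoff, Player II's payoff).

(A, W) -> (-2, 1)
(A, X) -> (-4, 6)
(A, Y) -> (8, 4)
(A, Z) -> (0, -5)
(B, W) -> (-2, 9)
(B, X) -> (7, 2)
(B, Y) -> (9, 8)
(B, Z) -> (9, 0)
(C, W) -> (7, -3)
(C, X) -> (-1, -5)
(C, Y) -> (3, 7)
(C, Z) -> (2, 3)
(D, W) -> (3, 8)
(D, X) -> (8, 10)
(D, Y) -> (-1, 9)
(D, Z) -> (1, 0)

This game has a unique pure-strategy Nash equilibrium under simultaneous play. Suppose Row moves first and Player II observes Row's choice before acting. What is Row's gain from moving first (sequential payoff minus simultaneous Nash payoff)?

0

Backward induction with Row moving first.
- A: BR = X, leader payoff -4.
- B: BR = W, leader payoff -2.
- C: BR = Y, leader payoff 3.
- D: BR = X, leader payoff 8.
Row's induced payoffs are -4, -2, 3, 8, so Row commits to D. Subgame-perfect outcome: (D, X) with payoffs (8, 10).
Under simultaneous play:
Row's best replies: W→C; X→D; Y→B; Z→B.
Player II's best replies: A→X; B→W; C→Y; D→X.
The unique mutual best reply is (D, X), giving (8, 10).
Row's commitment gain: 8 − 8 = 0.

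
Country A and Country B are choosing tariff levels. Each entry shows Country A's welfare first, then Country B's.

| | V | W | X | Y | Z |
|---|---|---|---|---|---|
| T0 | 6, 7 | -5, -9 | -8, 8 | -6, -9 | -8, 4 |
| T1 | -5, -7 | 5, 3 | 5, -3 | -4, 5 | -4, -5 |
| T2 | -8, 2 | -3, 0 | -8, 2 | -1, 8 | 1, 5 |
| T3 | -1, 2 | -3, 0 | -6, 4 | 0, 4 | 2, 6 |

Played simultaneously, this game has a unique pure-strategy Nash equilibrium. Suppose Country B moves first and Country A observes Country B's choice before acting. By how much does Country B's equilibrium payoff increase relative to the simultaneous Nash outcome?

Backward induction with Country B moving first.
- V: Country A compares 6, -5, -8, -1 and picks T0; Country B would get 7.
- W: Country A compares -5, 5, -3, -3 and picks T1; Country B would get 3.
- X: Country A compares -8, 5, -8, -6 and picks T1; Country B would get -3.
- Y: Country A compares -6, -4, -1, 0 and picks T3; Country B would get 4.
- Z: Country A compares -8, -4, 1, 2 and picks T3; Country B would get 6.
Country B's induced payoffs are 7, 3, -3, 4, 6, so Country B commits to V. Subgame-perfect outcome: (T0, V) with payoffs (6, 7).
Under simultaneous play:
Country A's best replies: V→T0; W→T1; X→T1; Y→T3; Z→T3.
Country B's best replies: T0→X; T1→Y; T2→Y; T3→Z.
The unique mutual best reply is (T3, Z), giving (2, 6).
Country B's commitment gain: 7 − 6 = 1.

1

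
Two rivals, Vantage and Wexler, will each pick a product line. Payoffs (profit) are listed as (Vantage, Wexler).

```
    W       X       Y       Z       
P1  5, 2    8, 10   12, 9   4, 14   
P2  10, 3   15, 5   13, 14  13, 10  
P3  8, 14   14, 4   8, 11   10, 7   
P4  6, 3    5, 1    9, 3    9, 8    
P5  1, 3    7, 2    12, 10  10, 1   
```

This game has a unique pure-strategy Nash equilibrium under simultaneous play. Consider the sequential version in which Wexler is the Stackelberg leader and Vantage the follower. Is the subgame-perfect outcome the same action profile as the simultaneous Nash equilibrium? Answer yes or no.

yes

Solve by backward induction (Wexler leads).
- W: BR = P2, leader payoff 3.
- X: BR = P2, leader payoff 5.
- Y: BR = P2, leader payoff 14.
- Z: BR = P2, leader payoff 10.
Among 3, 5, 14, 10, the best is 14 at Y. Subgame-perfect outcome: (P2, Y) with payoffs (13, 14).
Now find the simultaneous Nash equilibrium.
Vantage's best replies: W→P2; X→P2; Y→P2; Z→P2.
Wexler's best replies: P1→Z; P2→Y; P3→W; P4→Z; P5→Y.
The unique mutual best reply is (P2, Y), giving (13, 14).
Sequential outcome (P2, Y) coincides with the Nash profile (P2, Y).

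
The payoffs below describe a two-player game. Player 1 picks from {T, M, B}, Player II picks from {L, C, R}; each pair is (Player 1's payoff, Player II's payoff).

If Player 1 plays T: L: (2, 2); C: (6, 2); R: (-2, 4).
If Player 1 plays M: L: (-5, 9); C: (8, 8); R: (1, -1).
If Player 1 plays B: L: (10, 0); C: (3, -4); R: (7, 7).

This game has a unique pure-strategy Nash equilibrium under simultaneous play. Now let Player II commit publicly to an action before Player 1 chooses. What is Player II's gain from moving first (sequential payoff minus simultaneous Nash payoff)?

1

Backward induction with Player II moving first.
- L: Player 1 compares 2, -5, 10 and picks B; Player II would get 0.
- C: Player 1 compares 6, 8, 3 and picks M; Player II would get 8.
- R: Player 1 compares -2, 1, 7 and picks B; Player II would get 7.
Maximizing over 0, 8, 7, Player II chooses C. Subgame-perfect outcome: (M, C) with payoffs (8, 8).
Under simultaneous play:
Player 1's best replies: L→B; C→M; R→B.
Player II's best replies: T→R; M→L; B→R.
Only (B, R) has each player best-responding; Nash payoffs (7, 7).
Player II's commitment gain: 8 − 7 = 1.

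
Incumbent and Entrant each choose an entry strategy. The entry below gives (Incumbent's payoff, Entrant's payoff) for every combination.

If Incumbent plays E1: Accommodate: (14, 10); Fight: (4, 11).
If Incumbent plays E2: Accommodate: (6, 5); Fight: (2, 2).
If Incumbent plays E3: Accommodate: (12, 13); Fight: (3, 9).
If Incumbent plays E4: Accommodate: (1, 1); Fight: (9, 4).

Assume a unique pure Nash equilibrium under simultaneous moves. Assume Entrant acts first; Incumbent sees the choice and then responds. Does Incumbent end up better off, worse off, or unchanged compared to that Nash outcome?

Solve by backward induction (Entrant leads).
- Accommodate: BR = E1, leader payoff 10.
- Fight: BR = E4, leader payoff 4.
Maximizing over 10, 4, Entrant chooses Accommodate. Subgame-perfect outcome: (E1, Accommodate) with payoffs (14, 10).
For the simultaneous game, intersect best replies.
Incumbent's best replies: Accommodate→E1; Fight→E4.
Entrant's best replies: E1→Fight; E2→Accommodate; E3→Accommodate; E4→Fight.
Only (E4, Fight) has each player best-responding; Nash payoffs (9, 4).
Incumbent earns 14 sequentially versus 9 at the Nash outcome: better off.

better off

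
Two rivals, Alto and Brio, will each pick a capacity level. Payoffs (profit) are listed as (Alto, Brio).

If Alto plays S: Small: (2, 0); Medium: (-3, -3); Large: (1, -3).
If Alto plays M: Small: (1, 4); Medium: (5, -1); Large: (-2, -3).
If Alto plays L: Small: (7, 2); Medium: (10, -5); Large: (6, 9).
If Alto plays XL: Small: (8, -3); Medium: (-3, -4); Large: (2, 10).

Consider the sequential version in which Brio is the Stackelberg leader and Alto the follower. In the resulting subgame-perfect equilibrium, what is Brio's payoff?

Work backward from Alto's decision.
- Small → Alto plays XL (best of 2, 1, 7, 8); Brio gets -3.
- Medium → Alto plays L (best of -3, 5, 10, -3); Brio gets -5.
- Large → Alto plays L (best of 1, -2, 6, 2); Brio gets 9.
Brio's induced payoffs are -3, -5, 9, so Brio commits to Large. Subgame-perfect outcome: (L, Large) with payoffs (6, 9).

9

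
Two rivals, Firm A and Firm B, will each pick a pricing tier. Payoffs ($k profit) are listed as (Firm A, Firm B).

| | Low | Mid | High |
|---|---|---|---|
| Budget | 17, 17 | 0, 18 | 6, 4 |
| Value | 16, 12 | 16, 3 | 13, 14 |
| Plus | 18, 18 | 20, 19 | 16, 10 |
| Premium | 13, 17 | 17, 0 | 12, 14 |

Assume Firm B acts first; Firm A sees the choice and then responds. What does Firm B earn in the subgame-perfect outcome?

19

Firm A best-responds to each possible Firm B move:
- Low: Firm A compares 17, 16, 18, 13 and picks Plus; Firm B would get 18.
- Mid: Firm A compares 0, 16, 20, 17 and picks Plus; Firm B would get 19.
- High: Firm A compares 6, 13, 16, 12 and picks Plus; Firm B would get 10.
Firm B's induced payoffs are 18, 19, 10, so Firm B commits to Mid. Subgame-perfect outcome: (Plus, Mid) with payoffs (20, 19).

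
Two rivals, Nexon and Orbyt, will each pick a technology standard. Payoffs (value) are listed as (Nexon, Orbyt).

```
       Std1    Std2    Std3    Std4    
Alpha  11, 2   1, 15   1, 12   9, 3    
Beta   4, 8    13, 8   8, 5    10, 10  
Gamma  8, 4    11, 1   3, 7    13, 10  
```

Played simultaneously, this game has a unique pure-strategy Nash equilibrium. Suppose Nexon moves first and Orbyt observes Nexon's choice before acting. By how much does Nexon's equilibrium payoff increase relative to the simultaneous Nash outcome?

Work backward from Orbyt's decision.
- Alpha: Orbyt compares 2, 15, 12, 3 and picks Std2; Nexon would get 1.
- Beta: Orbyt compares 8, 8, 5, 10 and picks Std4; Nexon would get 10.
- Gamma: Orbyt compares 4, 1, 7, 10 and picks Std4; Nexon would get 13.
Among 1, 10, 13, the best is 13 at Gamma. Subgame-perfect outcome: (Gamma, Std4) with payoffs (13, 10).
Now find the simultaneous Nash equilibrium.
Nexon's best replies: Std1→Alpha; Std2→Beta; Std3→Beta; Std4→Gamma.
Orbyt's best replies: Alpha→Std2; Beta→Std4; Gamma→Std4.
The unique mutual best reply is (Gamma, Std4), giving (13, 10).
Nexon's commitment gain: 13 − 13 = 0.

0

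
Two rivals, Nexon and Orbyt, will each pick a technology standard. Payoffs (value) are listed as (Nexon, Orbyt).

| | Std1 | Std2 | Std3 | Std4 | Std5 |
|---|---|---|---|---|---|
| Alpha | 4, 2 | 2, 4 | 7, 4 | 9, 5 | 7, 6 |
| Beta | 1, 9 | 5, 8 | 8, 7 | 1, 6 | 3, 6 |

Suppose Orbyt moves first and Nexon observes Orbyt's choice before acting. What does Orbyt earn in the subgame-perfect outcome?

Work backward from Nexon's decision.
- Std1 → Nexon plays Alpha (best of 4, 1); Orbyt gets 2.
- Std2 → Nexon plays Beta (best of 2, 5); Orbyt gets 8.
- Std3 → Nexon plays Beta (best of 7, 8); Orbyt gets 7.
- Std4 → Nexon plays Alpha (best of 9, 1); Orbyt gets 5.
- Std5 → Nexon plays Alpha (best of 7, 3); Orbyt gets 6.
Orbyt's induced payoffs are 2, 8, 7, 5, 6, so Orbyt commits to Std2. Subgame-perfect outcome: (Beta, Std2) with payoffs (5, 8).

8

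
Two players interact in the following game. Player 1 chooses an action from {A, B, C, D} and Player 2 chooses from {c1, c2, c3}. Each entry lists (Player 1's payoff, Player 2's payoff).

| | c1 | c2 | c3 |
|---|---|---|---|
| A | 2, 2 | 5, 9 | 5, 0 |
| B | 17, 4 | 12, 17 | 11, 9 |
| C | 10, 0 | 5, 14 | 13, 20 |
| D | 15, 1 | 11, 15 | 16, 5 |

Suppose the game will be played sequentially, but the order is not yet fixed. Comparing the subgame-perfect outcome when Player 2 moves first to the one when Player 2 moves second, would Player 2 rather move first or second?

If Player 1 leads: Player 2's best replies are A→c2, B→c2, C→c3, D→c2; Player 1's induced payoffs 5, 12, 13, 11; outcome (C, c3), payoffs (13, 20).
If Player 2 leads: Player 1's best replies are c1→B, c2→B, c3→D; Player 2's induced payoffs 4, 17, 5; outcome (B, c2), payoffs (12, 17).
Player 2 gets 17 moving first and 20 moving second, so Player 2 prefers to move second.

second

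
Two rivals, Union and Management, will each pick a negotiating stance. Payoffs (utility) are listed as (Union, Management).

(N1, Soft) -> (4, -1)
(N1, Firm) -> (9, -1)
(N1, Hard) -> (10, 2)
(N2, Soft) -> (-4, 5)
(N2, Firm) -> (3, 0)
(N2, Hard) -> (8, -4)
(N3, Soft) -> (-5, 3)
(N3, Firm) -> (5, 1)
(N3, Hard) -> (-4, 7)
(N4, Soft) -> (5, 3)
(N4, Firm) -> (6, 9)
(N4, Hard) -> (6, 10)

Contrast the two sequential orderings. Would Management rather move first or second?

If Union leads: Management's best replies are N1→Hard, N2→Soft, N3→Hard, N4→Hard; Union's induced payoffs 10, -4, -4, 6; outcome (N1, Hard), payoffs (10, 2).
If Management leads: Union's best replies are Soft→N4, Firm→N1, Hard→N1; Management's induced payoffs 3, -1, 2; outcome (N4, Soft), payoffs (5, 3).
Management gets 3 moving first and 2 moving second, so Management prefers to move first.

first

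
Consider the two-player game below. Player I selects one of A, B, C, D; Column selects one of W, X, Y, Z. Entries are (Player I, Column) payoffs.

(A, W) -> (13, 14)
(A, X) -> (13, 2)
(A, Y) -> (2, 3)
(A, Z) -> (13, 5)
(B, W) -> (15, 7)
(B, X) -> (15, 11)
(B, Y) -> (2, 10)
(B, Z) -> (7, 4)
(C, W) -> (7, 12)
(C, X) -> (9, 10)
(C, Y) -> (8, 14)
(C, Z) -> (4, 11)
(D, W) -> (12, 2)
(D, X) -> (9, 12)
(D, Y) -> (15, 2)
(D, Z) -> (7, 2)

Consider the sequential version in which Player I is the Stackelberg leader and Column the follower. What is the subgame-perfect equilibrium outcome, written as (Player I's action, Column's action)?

Column best-responds to each possible Player I move:
- A: BR = W, leader payoff 13.
- B: BR = X, leader payoff 15.
- C: BR = Y, leader payoff 8.
- D: BR = X, leader payoff 9.
Among 13, 15, 8, 9, the best is 15 at B. Subgame-perfect outcome: (B, X) with payoffs (15, 11).

(B, X)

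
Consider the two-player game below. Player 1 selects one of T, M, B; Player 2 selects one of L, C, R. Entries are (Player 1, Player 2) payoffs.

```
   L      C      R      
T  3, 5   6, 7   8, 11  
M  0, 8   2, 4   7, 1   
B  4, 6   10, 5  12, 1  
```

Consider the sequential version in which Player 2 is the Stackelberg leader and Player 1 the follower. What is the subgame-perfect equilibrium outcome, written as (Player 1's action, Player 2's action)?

Player 1 best-responds to each possible Player 2 move:
- L: BR = B, leader payoff 6.
- C: BR = B, leader payoff 5.
- R: BR = B, leader payoff 1.
Maximizing over 6, 5, 1, Player 2 chooses L. Subgame-perfect outcome: (B, L) with payoffs (4, 6).

(B, L)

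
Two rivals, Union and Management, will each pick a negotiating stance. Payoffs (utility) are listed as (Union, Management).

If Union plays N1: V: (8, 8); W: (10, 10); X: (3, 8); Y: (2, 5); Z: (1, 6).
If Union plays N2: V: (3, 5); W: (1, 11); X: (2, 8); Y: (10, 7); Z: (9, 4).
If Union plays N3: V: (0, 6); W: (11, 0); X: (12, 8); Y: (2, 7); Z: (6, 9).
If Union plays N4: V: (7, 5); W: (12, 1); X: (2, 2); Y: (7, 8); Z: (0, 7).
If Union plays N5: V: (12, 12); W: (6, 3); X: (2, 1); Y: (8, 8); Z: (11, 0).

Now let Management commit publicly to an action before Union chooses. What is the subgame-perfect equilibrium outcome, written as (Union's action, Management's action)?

(N5, V)

Backward induction with Management moving first.
- V → Union plays N5 (best of 8, 3, 0, 7, 12); Management gets 12.
- W → Union plays N4 (best of 10, 1, 11, 12, 6); Management gets 1.
- X → Union plays N3 (best of 3, 2, 12, 2, 2); Management gets 8.
- Y → Union plays N2 (best of 2, 10, 2, 7, 8); Management gets 7.
- Z → Union plays N5 (best of 1, 9, 6, 0, 11); Management gets 0.
Among 12, 1, 8, 7, 0, the best is 12 at V. Subgame-perfect outcome: (N5, V) with payoffs (12, 12).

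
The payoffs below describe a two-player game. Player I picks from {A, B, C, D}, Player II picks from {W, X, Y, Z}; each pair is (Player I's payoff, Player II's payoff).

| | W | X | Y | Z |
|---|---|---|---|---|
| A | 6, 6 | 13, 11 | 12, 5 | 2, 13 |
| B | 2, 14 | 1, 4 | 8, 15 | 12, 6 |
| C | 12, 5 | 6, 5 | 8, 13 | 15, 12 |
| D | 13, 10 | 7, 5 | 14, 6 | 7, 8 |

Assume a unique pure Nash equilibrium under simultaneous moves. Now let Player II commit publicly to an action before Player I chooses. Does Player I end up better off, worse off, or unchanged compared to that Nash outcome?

Work backward from Player I's decision.
- W: BR = D, leader payoff 10.
- X: BR = A, leader payoff 11.
- Y: BR = D, leader payoff 6.
- Z: BR = C, leader payoff 12.
Among 10, 11, 6, 12, the best is 12 at Z. Subgame-perfect outcome: (C, Z) with payoffs (15, 12).
Under simultaneous play:
Player I's best replies: W→D; X→A; Y→D; Z→C.
Player II's best replies: A→Z; B→Y; C→Y; D→W.
The unique mutual best reply is (D, W), giving (13, 10).
Player I earns 15 sequentially versus 13 at the Nash outcome: better off.

better off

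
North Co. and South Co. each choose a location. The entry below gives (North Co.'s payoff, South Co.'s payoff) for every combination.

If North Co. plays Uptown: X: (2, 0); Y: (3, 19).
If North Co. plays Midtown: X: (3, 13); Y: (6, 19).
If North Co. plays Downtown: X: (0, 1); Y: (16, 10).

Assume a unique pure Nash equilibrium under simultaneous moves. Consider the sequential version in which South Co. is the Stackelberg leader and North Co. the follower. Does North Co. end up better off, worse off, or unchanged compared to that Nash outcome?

worse off

Work backward from North Co.'s decision.
- X: BR = Midtown, leader payoff 13.
- Y: BR = Downtown, leader payoff 10.
South Co.'s induced payoffs are 13, 10, so South Co. commits to X. Subgame-perfect outcome: (Midtown, X) with payoffs (3, 13).
Now find the simultaneous Nash equilibrium.
North Co.'s best replies: X→Midtown; Y→Downtown.
South Co.'s best replies: Uptown→Y; Midtown→Y; Downtown→Y.
Only (Downtown, Y) has each player best-responding; Nash payoffs (16, 10).
North Co. earns 3 sequentially versus 16 at the Nash outcome: worse off.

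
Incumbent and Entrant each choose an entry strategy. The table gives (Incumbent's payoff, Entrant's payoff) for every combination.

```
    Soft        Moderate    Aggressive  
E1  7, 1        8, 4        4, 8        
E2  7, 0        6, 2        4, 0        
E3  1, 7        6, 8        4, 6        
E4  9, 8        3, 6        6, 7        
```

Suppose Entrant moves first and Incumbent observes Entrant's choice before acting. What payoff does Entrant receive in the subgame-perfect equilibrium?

8

Incumbent best-responds to each possible Entrant move:
- Soft: Incumbent compares 7, 7, 1, 9 and picks E4; Entrant would get 8.
- Moderate: Incumbent compares 8, 6, 6, 3 and picks E1; Entrant would get 4.
- Aggressive: Incumbent compares 4, 4, 4, 6 and picks E4; Entrant would get 7.
Maximizing over 8, 4, 7, Entrant chooses Soft. Subgame-perfect outcome: (E4, Soft) with payoffs (9, 8).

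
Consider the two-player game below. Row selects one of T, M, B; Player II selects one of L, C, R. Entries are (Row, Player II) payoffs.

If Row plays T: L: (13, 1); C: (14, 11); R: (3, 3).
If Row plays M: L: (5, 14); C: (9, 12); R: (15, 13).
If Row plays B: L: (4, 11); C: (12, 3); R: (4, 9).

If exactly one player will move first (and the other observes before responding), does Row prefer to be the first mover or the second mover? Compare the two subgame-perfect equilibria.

second

If Row leads: Player II's best replies are T→C, M→L, B→L; Row's induced payoffs 14, 5, 4; outcome (T, C), payoffs (14, 11).
If Player II leads: Row's best replies are L→T, C→T, R→M; Player II's induced payoffs 1, 11, 13; outcome (M, R), payoffs (15, 13).
Row gets 14 moving first and 15 moving second, so Row prefers to move second.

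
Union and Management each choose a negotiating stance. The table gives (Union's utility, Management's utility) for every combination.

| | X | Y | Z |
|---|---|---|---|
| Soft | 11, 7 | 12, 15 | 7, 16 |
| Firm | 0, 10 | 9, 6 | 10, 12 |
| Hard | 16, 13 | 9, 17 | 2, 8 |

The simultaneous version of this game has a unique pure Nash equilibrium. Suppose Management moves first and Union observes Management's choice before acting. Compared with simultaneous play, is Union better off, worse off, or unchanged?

better off

Backward induction with Management moving first.
- X: BR = Hard, leader payoff 13.
- Y: BR = Soft, leader payoff 15.
- Z: BR = Firm, leader payoff 12.
Maximizing over 13, 15, 12, Management chooses Y. Subgame-perfect outcome: (Soft, Y) with payoffs (12, 15).
Now find the simultaneous Nash equilibrium.
Union's best replies: X→Hard; Y→Soft; Z→Firm.
Management's best replies: Soft→Z; Firm→Z; Hard→Y.
The unique mutual best reply is (Firm, Z), giving (10, 12).
Union earns 12 sequentially versus 10 at the Nash outcome: better off.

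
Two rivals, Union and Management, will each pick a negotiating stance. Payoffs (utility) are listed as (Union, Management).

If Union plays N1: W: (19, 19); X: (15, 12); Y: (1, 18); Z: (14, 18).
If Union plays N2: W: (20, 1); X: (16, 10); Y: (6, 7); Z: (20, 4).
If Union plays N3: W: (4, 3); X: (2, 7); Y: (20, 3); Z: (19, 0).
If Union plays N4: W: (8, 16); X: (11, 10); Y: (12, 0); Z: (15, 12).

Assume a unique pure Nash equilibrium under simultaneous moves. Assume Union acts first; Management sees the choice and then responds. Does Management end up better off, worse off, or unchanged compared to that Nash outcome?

Solve by backward induction (Union leads).
- N1: BR = W, leader payoff 19.
- N2: BR = X, leader payoff 16.
- N3: BR = X, leader payoff 2.
- N4: BR = W, leader payoff 8.
Union's induced payoffs are 19, 16, 2, 8, so Union commits to N1. Subgame-perfect outcome: (N1, W) with payoffs (19, 19).
Under simultaneous play:
Union's best replies: W→N2; X→N2; Y→N3; Z→N2.
Management's best replies: N1→W; N2→X; N3→X; N4→W.
The unique mutual best reply is (N2, X), giving (16, 10).
Management earns 19 sequentially versus 10 at the Nash outcome: better off.

better off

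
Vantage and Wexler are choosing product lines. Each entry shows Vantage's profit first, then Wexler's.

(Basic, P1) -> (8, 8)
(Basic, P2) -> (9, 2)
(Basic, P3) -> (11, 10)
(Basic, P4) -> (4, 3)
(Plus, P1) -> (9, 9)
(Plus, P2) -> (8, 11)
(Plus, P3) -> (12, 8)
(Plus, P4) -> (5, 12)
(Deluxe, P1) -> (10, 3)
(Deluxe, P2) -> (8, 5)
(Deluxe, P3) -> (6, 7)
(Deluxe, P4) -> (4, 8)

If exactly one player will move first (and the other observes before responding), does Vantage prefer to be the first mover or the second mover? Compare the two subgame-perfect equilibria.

first

If Vantage leads: Wexler's best replies are Basic→P3, Plus→P4, Deluxe→P4; Vantage's induced payoffs 11, 5, 4; outcome (Basic, P3), payoffs (11, 10).
If Wexler leads: Vantage's best replies are P1→Deluxe, P2→Basic, P3→Plus, P4→Plus; Wexler's induced payoffs 3, 2, 8, 12; outcome (Plus, P4), payoffs (5, 12).
Vantage gets 11 moving first and 5 moving second, so Vantage prefers to move first.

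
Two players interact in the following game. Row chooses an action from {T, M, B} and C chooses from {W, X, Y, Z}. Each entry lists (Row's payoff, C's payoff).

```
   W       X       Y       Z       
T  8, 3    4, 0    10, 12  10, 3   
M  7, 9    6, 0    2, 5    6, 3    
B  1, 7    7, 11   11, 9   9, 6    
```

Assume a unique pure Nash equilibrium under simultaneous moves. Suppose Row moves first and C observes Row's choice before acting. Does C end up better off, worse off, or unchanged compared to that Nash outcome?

Solve by backward induction (Row leads).
- T → C plays Y (best of 3, 0, 12, 3); Row gets 10.
- M → C plays W (best of 9, 0, 5, 3); Row gets 7.
- B → C plays X (best of 7, 11, 9, 6); Row gets 7.
Maximizing over 10, 7, 7, Row chooses T. Subgame-perfect outcome: (T, Y) with payoffs (10, 12).
Under simultaneous play:
Row's best replies: W→T; X→B; Y→B; Z→T.
C's best replies: T→Y; M→W; B→X.
Only (B, X) has each player best-responding; Nash payoffs (7, 11).
C earns 12 sequentially versus 11 at the Nash outcome: better off.

better off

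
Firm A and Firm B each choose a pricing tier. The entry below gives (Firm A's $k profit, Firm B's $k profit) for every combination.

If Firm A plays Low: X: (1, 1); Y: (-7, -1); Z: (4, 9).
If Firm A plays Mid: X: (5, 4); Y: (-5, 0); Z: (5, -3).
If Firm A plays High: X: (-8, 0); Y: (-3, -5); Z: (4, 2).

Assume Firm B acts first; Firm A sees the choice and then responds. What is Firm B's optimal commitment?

Firm A best-responds to each possible Firm B move:
- X: BR = Mid, leader payoff 4.
- Y: BR = High, leader payoff -5.
- Z: BR = Mid, leader payoff -3.
Maximizing over 4, -5, -3, Firm B chooses X. Subgame-perfect outcome: (Mid, X) with payoffs (5, 4).

X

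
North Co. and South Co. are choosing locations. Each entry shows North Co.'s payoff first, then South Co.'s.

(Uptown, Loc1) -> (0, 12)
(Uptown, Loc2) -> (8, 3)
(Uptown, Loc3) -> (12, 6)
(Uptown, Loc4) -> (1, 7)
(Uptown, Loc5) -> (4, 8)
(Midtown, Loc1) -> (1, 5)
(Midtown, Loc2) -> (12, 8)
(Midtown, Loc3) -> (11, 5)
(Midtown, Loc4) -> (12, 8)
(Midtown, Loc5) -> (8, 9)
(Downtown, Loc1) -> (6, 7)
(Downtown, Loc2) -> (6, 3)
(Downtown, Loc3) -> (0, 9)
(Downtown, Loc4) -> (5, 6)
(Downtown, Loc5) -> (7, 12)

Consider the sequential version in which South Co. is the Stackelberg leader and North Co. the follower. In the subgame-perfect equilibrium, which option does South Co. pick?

Loc5

Backward induction with South Co. moving first.
- Loc1: BR = Downtown, leader payoff 7.
- Loc2: BR = Midtown, leader payoff 8.
- Loc3: BR = Uptown, leader payoff 6.
- Loc4: BR = Midtown, leader payoff 8.
- Loc5: BR = Midtown, leader payoff 9.
Among 7, 8, 6, 8, 9, the best is 9 at Loc5. Subgame-perfect outcome: (Midtown, Loc5) with payoffs (8, 9).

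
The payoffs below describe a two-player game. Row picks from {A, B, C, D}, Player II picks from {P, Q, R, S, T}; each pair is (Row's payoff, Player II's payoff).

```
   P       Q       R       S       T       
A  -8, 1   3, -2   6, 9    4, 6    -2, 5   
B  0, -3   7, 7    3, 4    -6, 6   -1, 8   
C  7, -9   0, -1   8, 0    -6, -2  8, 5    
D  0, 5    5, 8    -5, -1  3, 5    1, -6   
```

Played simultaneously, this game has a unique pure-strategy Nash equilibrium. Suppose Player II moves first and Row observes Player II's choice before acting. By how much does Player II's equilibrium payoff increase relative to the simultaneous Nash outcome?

Row best-responds to each possible Player II move:
- P → Row plays C (best of -8, 0, 7, 0); Player II gets -9.
- Q → Row plays B (best of 3, 7, 0, 5); Player II gets 7.
- R → Row plays C (best of 6, 3, 8, -5); Player II gets 0.
- S → Row plays A (best of 4, -6, -6, 3); Player II gets 6.
- T → Row plays C (best of -2, -1, 8, 1); Player II gets 5.
Among -9, 7, 0, 6, 5, the best is 7 at Q. Subgame-perfect outcome: (B, Q) with payoffs (7, 7).
For the simultaneous game, intersect best replies.
Row's best replies: P→C; Q→B; R→C; S→A; T→C.
Player II's best replies: A→R; B→T; C→T; D→Q.
The unique mutual best reply is (C, T), giving (8, 5).
Player II's commitment gain: 7 − 5 = 2.

2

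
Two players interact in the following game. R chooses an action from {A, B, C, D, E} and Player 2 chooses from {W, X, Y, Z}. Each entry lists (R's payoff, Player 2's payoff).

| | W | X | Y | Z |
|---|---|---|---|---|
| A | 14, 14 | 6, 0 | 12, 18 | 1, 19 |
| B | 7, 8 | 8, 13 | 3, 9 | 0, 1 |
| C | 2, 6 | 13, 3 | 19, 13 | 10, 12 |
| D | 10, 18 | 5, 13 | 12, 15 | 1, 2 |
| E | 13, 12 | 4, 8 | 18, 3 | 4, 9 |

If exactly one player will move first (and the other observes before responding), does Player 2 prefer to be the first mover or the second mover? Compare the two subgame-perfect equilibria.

If R leads: Player 2's best replies are A→Z, B→X, C→Y, D→W, E→W; R's induced payoffs 1, 8, 19, 10, 13; outcome (C, Y), payoffs (19, 13).
If Player 2 leads: R's best replies are W→A, X→C, Y→C, Z→C; Player 2's induced payoffs 14, 3, 13, 12; outcome (A, W), payoffs (14, 14).
Player 2 gets 14 moving first and 13 moving second, so Player 2 prefers to move first.

first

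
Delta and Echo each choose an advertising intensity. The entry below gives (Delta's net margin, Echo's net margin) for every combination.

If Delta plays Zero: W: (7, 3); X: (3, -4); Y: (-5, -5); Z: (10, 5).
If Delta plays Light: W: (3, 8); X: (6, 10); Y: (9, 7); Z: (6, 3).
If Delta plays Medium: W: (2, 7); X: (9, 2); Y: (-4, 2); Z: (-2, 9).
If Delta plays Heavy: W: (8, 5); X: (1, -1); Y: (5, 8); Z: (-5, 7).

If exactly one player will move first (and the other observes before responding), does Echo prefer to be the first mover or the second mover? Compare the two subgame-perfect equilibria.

If Delta leads: Echo's best replies are Zero→Z, Light→X, Medium→Z, Heavy→Y; Delta's induced payoffs 10, 6, -2, 5; outcome (Zero, Z), payoffs (10, 5).
If Echo leads: Delta's best replies are W→Heavy, X→Medium, Y→Light, Z→Zero; Echo's induced payoffs 5, 2, 7, 5; outcome (Light, Y), payoffs (9, 7).
Echo gets 7 moving first and 5 moving second, so Echo prefers to move first.

first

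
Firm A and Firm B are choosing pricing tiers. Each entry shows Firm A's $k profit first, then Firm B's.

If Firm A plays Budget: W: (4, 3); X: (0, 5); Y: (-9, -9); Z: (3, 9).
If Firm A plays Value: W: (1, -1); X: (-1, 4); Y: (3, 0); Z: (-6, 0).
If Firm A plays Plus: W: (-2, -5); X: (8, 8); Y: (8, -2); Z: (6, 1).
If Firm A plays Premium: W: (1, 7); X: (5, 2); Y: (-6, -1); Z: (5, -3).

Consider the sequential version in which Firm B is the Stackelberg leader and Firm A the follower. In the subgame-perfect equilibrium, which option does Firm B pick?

Work backward from Firm A's decision.
- W: BR = Budget, leader payoff 3.
- X: BR = Plus, leader payoff 8.
- Y: BR = Plus, leader payoff -2.
- Z: BR = Plus, leader payoff 1.
Among 3, 8, -2, 1, the best is 8 at X. Subgame-perfect outcome: (Plus, X) with payoffs (8, 8).

X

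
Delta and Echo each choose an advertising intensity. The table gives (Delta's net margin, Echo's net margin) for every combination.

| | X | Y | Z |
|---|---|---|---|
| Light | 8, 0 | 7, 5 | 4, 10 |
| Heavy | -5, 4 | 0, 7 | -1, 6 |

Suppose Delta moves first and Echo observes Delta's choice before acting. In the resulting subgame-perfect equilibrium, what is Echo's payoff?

Solve by backward induction (Delta leads).
- Light: Echo compares 0, 5, 10 and picks Z; Delta would get 4.
- Heavy: Echo compares 4, 7, 6 and picks Y; Delta would get 0.
Maximizing over 4, 0, Delta chooses Light. Subgame-perfect outcome: (Light, Z) with payoffs (4, 10).

10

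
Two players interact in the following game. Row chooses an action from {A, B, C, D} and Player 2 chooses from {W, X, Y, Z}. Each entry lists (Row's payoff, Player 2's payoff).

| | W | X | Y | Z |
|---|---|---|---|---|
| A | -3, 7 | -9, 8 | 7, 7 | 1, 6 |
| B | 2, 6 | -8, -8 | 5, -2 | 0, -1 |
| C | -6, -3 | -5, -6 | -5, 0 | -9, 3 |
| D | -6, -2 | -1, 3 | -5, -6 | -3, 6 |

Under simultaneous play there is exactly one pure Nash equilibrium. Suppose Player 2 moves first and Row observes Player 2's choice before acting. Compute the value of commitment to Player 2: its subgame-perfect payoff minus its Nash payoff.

1

Work backward from Row's decision.
- W: BR = B, leader payoff 6.
- X: BR = D, leader payoff 3.
- Y: BR = A, leader payoff 7.
- Z: BR = A, leader payoff 6.
Maximizing over 6, 3, 7, 6, Player 2 chooses Y. Subgame-perfect outcome: (A, Y) with payoffs (7, 7).
For the simultaneous game, intersect best replies.
Row's best replies: W→B; X→D; Y→A; Z→A.
Player 2's best replies: A→X; B→W; C→Z; D→Z.
Only (B, W) has each player best-responding; Nash payoffs (2, 6).
Player 2's commitment gain: 7 − 6 = 1.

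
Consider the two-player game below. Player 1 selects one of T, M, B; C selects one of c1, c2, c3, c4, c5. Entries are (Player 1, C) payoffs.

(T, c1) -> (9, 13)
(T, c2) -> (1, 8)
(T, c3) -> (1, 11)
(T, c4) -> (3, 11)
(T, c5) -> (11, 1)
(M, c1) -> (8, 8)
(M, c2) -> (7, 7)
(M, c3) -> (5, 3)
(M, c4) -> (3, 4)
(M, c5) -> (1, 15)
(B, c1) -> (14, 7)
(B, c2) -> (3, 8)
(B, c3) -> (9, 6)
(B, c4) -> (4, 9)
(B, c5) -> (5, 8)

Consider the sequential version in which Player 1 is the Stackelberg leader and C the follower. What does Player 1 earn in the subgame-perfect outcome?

9

Backward induction with Player 1 moving first.
- T → C plays c1 (best of 13, 8, 11, 11, 1); Player 1 gets 9.
- M → C plays c5 (best of 8, 7, 3, 4, 15); Player 1 gets 1.
- B → C plays c4 (best of 7, 8, 6, 9, 8); Player 1 gets 4.
Maximizing over 9, 1, 4, Player 1 chooses T. Subgame-perfect outcome: (T, c1) with payoffs (9, 13).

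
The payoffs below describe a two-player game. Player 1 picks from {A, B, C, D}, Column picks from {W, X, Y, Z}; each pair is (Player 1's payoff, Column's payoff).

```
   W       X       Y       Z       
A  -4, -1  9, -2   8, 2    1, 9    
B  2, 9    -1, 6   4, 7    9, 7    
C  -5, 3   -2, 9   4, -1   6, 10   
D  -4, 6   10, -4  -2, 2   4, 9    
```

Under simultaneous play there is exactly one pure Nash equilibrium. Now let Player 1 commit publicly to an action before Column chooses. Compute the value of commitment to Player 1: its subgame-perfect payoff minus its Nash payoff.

4

Backward induction with Player 1 moving first.
- A → Column plays Z (best of -1, -2, 2, 9); Player 1 gets 1.
- B → Column plays W (best of 9, 6, 7, 7); Player 1 gets 2.
- C → Column plays Z (best of 3, 9, -1, 10); Player 1 gets 6.
- D → Column plays Z (best of 6, -4, 2, 9); Player 1 gets 4.
Maximizing over 1, 2, 6, 4, Player 1 chooses C. Subgame-perfect outcome: (C, Z) with payoffs (6, 10).
Under simultaneous play:
Player 1's best replies: W→B; X→D; Y→A; Z→B.
Column's best replies: A→Z; B→W; C→Z; D→Z.
The unique mutual best reply is (B, W), giving (2, 9).
Player 1's commitment gain: 6 − 2 = 4.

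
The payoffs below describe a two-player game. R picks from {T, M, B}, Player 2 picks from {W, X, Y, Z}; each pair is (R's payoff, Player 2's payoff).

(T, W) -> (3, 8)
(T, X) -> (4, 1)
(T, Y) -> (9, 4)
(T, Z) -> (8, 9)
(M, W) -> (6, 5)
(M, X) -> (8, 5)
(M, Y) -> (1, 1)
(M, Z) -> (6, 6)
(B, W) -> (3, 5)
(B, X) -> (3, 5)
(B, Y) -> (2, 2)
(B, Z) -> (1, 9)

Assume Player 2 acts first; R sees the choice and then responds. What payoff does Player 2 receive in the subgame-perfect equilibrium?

9

R best-responds to each possible Player 2 move:
- W → R plays M (best of 3, 6, 3); Player 2 gets 5.
- X → R plays M (best of 4, 8, 3); Player 2 gets 5.
- Y → R plays T (best of 9, 1, 2); Player 2 gets 4.
- Z → R plays T (best of 8, 6, 1); Player 2 gets 9.
Player 2's induced payoffs are 5, 5, 4, 9, so Player 2 commits to Z. Subgame-perfect outcome: (T, Z) with payoffs (8, 9).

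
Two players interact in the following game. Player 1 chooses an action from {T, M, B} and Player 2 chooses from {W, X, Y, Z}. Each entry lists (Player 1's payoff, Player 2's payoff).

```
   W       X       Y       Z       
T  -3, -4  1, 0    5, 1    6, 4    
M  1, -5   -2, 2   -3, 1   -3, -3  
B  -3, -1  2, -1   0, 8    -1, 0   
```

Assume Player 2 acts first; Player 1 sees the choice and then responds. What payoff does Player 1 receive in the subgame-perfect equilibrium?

6

Work backward from Player 1's decision.
- W: Player 1 compares -3, 1, -3 and picks M; Player 2 would get -5.
- X: Player 1 compares 1, -2, 2 and picks B; Player 2 would get -1.
- Y: Player 1 compares 5, -3, 0 and picks T; Player 2 would get 1.
- Z: Player 1 compares 6, -3, -1 and picks T; Player 2 would get 4.
Maximizing over -5, -1, 1, 4, Player 2 chooses Z. Subgame-perfect outcome: (T, Z) with payoffs (6, 4).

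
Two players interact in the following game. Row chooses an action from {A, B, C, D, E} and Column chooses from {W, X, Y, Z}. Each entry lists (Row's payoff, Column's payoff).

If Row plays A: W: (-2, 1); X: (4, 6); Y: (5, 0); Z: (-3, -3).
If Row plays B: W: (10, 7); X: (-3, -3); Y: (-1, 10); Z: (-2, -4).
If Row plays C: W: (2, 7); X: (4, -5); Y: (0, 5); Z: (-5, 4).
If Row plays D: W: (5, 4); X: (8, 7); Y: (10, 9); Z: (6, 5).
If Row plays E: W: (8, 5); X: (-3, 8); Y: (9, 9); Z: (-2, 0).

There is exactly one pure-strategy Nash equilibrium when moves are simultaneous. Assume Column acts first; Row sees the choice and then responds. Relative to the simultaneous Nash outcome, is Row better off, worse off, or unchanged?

Row best-responds to each possible Column move:
- W: BR = B, leader payoff 7.
- X: BR = D, leader payoff 7.
- Y: BR = D, leader payoff 9.
- Z: BR = D, leader payoff 5.
Maximizing over 7, 7, 9, 5, Column chooses Y. Subgame-perfect outcome: (D, Y) with payoffs (10, 9).
Under simultaneous play:
Row's best replies: W→B; X→D; Y→D; Z→D.
Column's best replies: A→X; B→Y; C→W; D→Y; E→Y.
Only (D, Y) has each player best-responding; Nash payoffs (10, 9).
Row earns 10 sequentially versus 10 at the Nash outcome: unchanged.

unchanged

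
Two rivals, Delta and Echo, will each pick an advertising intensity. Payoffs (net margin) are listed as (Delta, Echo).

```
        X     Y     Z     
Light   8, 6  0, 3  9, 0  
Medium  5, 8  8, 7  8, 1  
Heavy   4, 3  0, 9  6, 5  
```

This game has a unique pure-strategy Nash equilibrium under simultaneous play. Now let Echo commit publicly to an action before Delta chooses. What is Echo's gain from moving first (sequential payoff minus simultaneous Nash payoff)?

1

Work backward from Delta's decision.
- X: Delta compares 8, 5, 4 and picks Light; Echo would get 6.
- Y: Delta compares 0, 8, 0 and picks Medium; Echo would get 7.
- Z: Delta compares 9, 8, 6 and picks Light; Echo would get 0.
Echo's induced payoffs are 6, 7, 0, so Echo commits to Y. Subgame-perfect outcome: (Medium, Y) with payoffs (8, 7).
Under simultaneous play:
Delta's best replies: X→Light; Y→Medium; Z→Light.
Echo's best replies: Light→X; Medium→X; Heavy→Y.
Only (Light, X) has each player best-responding; Nash payoffs (8, 6).
Echo's commitment gain: 7 − 6 = 1.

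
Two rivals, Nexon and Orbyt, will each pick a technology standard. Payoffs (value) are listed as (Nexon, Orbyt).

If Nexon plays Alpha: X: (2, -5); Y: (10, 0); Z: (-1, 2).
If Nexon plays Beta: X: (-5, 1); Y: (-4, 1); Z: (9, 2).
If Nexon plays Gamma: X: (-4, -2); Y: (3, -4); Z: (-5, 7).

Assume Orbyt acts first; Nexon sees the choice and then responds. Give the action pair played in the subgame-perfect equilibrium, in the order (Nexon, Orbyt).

Backward induction with Orbyt moving first.
- X → Nexon plays Alpha (best of 2, -5, -4); Orbyt gets -5.
- Y → Nexon plays Alpha (best of 10, -4, 3); Orbyt gets 0.
- Z → Nexon plays Beta (best of -1, 9, -5); Orbyt gets 2.
Orbyt's induced payoffs are -5, 0, 2, so Orbyt commits to Z. Subgame-perfect outcome: (Beta, Z) with payoffs (9, 2).

(Beta, Z)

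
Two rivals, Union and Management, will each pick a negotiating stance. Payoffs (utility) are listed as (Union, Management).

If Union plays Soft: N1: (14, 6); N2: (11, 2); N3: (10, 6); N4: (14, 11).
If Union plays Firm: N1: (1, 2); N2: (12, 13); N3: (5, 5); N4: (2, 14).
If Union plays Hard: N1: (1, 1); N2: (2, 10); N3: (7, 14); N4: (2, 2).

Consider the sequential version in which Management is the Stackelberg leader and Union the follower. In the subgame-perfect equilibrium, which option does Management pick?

N2

Work backward from Union's decision.
- N1: Union compares 14, 1, 1 and picks Soft; Management would get 6.
- N2: Union compares 11, 12, 2 and picks Firm; Management would get 13.
- N3: Union compares 10, 5, 7 and picks Soft; Management would get 6.
- N4: Union compares 14, 2, 2 and picks Soft; Management would get 11.
Management's induced payoffs are 6, 13, 6, 11, so Management commits to N2. Subgame-perfect outcome: (Firm, N2) with payoffs (12, 13).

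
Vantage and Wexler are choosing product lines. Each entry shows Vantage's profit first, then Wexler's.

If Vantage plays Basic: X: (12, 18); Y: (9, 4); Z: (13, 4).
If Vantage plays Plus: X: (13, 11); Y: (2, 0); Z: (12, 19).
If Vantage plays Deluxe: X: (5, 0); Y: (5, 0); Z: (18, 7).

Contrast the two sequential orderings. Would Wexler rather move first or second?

first

If Vantage leads: Wexler's best replies are Basic→X, Plus→Z, Deluxe→Z; Vantage's induced payoffs 12, 12, 18; outcome (Deluxe, Z), payoffs (18, 7).
If Wexler leads: Vantage's best replies are X→Plus, Y→Basic, Z→Deluxe; Wexler's induced payoffs 11, 4, 7; outcome (Plus, X), payoffs (13, 11).
Wexler gets 11 moving first and 7 moving second, so Wexler prefers to move first.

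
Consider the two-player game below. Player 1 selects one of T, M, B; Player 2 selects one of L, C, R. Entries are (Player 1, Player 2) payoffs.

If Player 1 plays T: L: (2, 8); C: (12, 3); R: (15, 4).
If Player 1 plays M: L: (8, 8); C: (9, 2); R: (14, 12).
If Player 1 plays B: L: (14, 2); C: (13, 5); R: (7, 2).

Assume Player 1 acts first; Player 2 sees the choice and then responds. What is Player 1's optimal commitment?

M

Backward induction with Player 1 moving first.
- T: BR = L, leader payoff 2.
- M: BR = R, leader payoff 14.
- B: BR = C, leader payoff 13.
Player 1's induced payoffs are 2, 14, 13, so Player 1 commits to M. Subgame-perfect outcome: (M, R) with payoffs (14, 12).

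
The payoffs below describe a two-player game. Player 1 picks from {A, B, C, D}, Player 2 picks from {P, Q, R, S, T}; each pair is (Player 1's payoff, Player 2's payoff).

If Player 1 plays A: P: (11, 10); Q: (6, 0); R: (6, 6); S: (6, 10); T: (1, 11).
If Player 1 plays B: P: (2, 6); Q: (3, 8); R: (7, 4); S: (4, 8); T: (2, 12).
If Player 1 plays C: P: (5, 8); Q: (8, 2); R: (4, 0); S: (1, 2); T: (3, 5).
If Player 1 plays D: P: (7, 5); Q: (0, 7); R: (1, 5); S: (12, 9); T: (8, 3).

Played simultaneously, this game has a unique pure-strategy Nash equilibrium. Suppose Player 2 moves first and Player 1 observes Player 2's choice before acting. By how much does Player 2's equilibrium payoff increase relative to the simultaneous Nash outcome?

Work backward from Player 1's decision.
- P: BR = A, leader payoff 10.
- Q: BR = C, leader payoff 2.
- R: BR = B, leader payoff 4.
- S: BR = D, leader payoff 9.
- T: BR = D, leader payoff 3.
Player 2's induced payoffs are 10, 2, 4, 9, 3, so Player 2 commits to P. Subgame-perfect outcome: (A, P) with payoffs (11, 10).
Now find the simultaneous Nash equilibrium.
Player 1's best replies: P→A; Q→C; R→B; S→D; T→D.
Player 2's best replies: A→T; B→T; C→P; D→S.
The unique mutual best reply is (D, S), giving (12, 9).
Player 2's commitment gain: 10 − 9 = 1.

1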